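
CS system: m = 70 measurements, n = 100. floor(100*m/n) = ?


100*m/n = 100*70/100 ≈ 70.0.
floor = 70.

70


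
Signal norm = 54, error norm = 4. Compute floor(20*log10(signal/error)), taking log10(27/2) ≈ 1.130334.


||x||/||e|| = 54/4 = 27/2.
log10(27/2) ≈ 1.130334.
20*log10(||x||/||e||) ≈ 20*1.130334 = 22.60668.
floor(22.60668) = 22.

22


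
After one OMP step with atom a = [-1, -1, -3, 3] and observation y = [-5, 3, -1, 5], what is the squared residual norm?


a^T a = 20.
a^T y = 20.
coeff = 20/20 = 1.
||r||^2 = 40.

40


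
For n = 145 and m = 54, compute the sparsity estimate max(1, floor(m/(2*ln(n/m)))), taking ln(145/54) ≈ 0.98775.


n/m = 145/54.
ln(n/m) ≈ 0.98775.
2*ln(n/m) ≈ 1.9755.
m/(2*ln(n/m)) ≈ 54/1.9755 ≈ 27.3349.
floor = 27.
k_max = max(1, 27) = 27.

27


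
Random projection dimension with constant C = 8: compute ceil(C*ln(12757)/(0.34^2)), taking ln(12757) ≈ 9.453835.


ln(12757) ≈ 9.453835.
eps^2 = 0.34^2 = 0.1156.
C*ln(N)/eps^2 ≈ 8*9.453835/0.1156 ≈ 654.2446.
m = ceil(654.2446) = 655.

655


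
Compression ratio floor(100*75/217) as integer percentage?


100*m/n = 100*75/217 ≈ 34.5622.
floor = 34.

34


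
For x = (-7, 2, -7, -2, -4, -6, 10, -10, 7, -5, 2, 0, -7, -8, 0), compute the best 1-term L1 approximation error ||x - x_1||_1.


Sorted |x_i| descending: [10, 10, 8, 7, 7, 7, 7, 6, 5, 4, 2, 2, 2, 0, 0]
Keep top 1: [10]
Tail entries: [10, 8, 7, 7, 7, 7, 6, 5, 4, 2, 2, 2, 0, 0]
L1 error = sum of tail = 67.

67


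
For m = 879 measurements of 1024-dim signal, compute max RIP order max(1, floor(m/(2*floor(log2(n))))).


floor(log2(1024)) = 10.
2*10 = 20.
m/(2*floor(log2(n))) = 879/20 ≈ 43.95.
floor = 43.
k = max(1, 43) = 43.

43


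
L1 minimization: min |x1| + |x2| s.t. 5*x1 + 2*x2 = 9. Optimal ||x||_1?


Axis intercepts:
  x1 = 9/5, x2 = 0: L1 = 9/5
  x1 = 0, x2 = 9/2: L1 = 9/2
x* = (9/5, 0)
||x*||_1 = 9/5.

9/5


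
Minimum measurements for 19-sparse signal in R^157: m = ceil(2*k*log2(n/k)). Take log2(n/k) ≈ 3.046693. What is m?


log2(n/k) = log2(157/19) ≈ 3.046693.
2*k*log2(n/k) ≈ 2*19*3.046693 = 115.774334.
m = ceil(115.774334) = 116.

116


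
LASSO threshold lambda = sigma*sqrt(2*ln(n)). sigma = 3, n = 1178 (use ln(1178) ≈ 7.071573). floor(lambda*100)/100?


ln(1178) ≈ 7.071573.
2*ln(n) ≈ 14.143146.
sqrt(2*ln(n)) ≈ sqrt(14.143146) ≈ 3.760737.
lambda ≈ 3*3.760737 = 11.282211.
floor(lambda*100)/100 = 11.28.

11.28


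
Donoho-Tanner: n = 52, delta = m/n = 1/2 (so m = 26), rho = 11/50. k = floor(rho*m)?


m = 1/2*52 = 26.
rho = 11/50.
rho*m = 11/50*26 = 5.72.
k = floor(5.72) = 5.

5


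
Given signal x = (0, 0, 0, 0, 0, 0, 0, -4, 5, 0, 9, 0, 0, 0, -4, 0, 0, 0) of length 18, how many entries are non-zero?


Non-zero positions: [7, 8, 10, 14].
Sparsity = 4.

4


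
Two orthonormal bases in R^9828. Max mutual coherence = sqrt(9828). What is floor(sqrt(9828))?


99^2 = 9801 <= 9828 < 10000 = 100^2, so 99 <= sqrt(9828) < 100.
floor(sqrt(9828)) = 99.

99


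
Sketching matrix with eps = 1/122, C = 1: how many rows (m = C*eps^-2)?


1/eps = 122.
(1/eps)^2 = 14884.
m = 1*14884 = 14884.

14884


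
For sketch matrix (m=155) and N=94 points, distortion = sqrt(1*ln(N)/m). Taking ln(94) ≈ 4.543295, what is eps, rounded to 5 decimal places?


ln(94) ≈ 4.543295.
1*ln(N)/m ≈ 1*4.543295/155 ≈ 0.02931158.
eps = sqrt(0.02931158) ≈ 0.1712062 ≈ 0.17121.

0.17121


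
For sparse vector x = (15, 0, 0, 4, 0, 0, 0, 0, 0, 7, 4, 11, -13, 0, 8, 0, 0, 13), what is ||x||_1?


Non-zero entries: [(0, 15), (3, 4), (9, 7), (10, 4), (11, 11), (12, -13), (14, 8), (17, 13)]
Absolute values: [15, 4, 7, 4, 11, 13, 8, 13]
||x||_1 = sum = 75.

75


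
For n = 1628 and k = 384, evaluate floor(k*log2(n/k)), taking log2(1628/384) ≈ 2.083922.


log2(n/k) = log2(1628/384) ≈ 2.083922.
k*log2(n/k) ≈ 384*2.083922 = 800.226048.
floor(800.226048) = 800.

800


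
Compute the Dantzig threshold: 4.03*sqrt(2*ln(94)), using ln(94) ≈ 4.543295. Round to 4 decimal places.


ln(94) ≈ 4.543295.
2*ln(n) ≈ 9.08659.
sqrt(2*ln(n)) ≈ sqrt(9.08659) ≈ 3.014397.
threshold ≈ 4.03*3.014397 = 12.14801991 ≈ 12.1480.

12.1480


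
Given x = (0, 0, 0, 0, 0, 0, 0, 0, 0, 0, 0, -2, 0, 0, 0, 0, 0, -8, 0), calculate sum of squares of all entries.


Non-zero entries: [(11, -2), (17, -8)]
Squares: [4, 64]
||x||_2^2 = sum = 68.

68


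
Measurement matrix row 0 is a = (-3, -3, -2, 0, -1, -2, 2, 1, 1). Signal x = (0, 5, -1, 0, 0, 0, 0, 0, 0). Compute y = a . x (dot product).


Non-zero terms: ['-3*5', '-2*-1']
Products: [-15, 2]
y = sum = -13.

-13


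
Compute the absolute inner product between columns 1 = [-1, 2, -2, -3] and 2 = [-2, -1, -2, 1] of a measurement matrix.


Inner product: -1*-2 + 2*-1 + -2*-2 + -3*1
Products: [2, -2, 4, -3]
Sum = 1.
|dot| = 1.

1


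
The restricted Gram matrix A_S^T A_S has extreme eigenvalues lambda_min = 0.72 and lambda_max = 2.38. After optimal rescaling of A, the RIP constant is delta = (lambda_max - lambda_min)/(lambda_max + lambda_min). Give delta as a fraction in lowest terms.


lambda_max - lambda_min = 2.38 - 0.72 = 1.66.
lambda_max + lambda_min = 2.38 + 0.72 = 3.10.
delta = 1.66/3.10 = 166/310 = 83/155.

83/155


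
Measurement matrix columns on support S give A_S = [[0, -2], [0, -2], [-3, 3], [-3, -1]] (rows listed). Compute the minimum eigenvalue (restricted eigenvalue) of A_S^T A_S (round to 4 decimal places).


A_S^T A_S = [[18, -6], [-6, 18]].
trace = 36.
det = 288.
disc = trace^2 - 4*det = 1296 - 4*288 = 144.
sqrt(144) = 12.
lam_min = (36 - 12)/2 = 12 = 12.0000.

12.0000


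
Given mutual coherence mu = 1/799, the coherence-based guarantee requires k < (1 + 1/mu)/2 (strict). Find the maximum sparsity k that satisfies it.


1/mu = 799.
1 + 1/mu = 800.
(1 + 1/mu)/2 = 400 is an integer and the inequality is strict, so k_max = 400 - 1 = 399.

399


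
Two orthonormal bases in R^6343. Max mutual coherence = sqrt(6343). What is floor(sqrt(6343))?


79^2 = 6241 <= 6343 < 6400 = 80^2, so 79 <= sqrt(6343) < 80.
floor(sqrt(6343)) = 79.

79


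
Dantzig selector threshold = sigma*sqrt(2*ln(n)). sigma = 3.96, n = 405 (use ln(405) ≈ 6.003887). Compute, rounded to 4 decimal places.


ln(405) ≈ 6.003887.
2*ln(n) ≈ 12.007774.
sqrt(2*ln(n)) ≈ sqrt(12.007774) ≈ 3.465224.
threshold ≈ 3.96*3.465224 = 13.72228704 ≈ 13.7223.

13.7223


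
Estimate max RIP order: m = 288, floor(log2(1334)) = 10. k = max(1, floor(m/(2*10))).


floor(log2(1334)) = 10.
2*10 = 20.
m/(2*floor(log2(n))) = 288/20 ≈ 14.4.
floor = 14.
k = max(1, 14) = 14.

14


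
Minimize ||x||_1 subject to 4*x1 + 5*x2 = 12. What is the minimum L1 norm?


Axis intercepts:
  x1 = 3, x2 = 0: L1 = 3
  x1 = 0, x2 = 12/5: L1 = 12/5
x* = (0, 12/5)
||x*||_1 = 12/5.

12/5


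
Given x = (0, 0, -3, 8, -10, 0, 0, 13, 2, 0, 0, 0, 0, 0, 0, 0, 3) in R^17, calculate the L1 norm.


Non-zero entries: [(2, -3), (3, 8), (4, -10), (7, 13), (8, 2), (16, 3)]
Absolute values: [3, 8, 10, 13, 2, 3]
||x||_1 = sum = 39.

39


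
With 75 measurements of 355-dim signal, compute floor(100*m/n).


100*m/n = 100*75/355 ≈ 21.1268.
floor = 21.

21


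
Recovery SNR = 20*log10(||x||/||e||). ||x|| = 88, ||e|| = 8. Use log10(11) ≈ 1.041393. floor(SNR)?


||x||/||e|| = 88/8 = 11.
log10(11) ≈ 1.041393.
20*log10(||x||/||e||) ≈ 20*1.041393 = 20.82786.
floor(20.82786) = 20.

20


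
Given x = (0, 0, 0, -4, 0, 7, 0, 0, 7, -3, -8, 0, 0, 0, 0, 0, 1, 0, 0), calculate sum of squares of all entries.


Non-zero entries: [(3, -4), (5, 7), (8, 7), (9, -3), (10, -8), (16, 1)]
Squares: [16, 49, 49, 9, 64, 1]
||x||_2^2 = sum = 188.

188


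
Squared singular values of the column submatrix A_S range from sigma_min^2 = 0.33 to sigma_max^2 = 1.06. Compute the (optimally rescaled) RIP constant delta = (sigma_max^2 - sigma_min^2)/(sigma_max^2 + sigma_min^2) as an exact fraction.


lambda_max - lambda_min = 1.06 - 0.33 = 0.73.
lambda_max + lambda_min = 1.06 + 0.33 = 1.39.
delta = 0.73/1.39 = 73/139.

73/139


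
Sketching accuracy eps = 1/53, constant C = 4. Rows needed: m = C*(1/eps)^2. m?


1/eps = 53.
(1/eps)^2 = 2809.
m = 4*2809 = 11236.

11236


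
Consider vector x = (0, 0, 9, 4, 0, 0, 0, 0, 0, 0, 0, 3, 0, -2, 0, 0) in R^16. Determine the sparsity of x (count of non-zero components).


Non-zero positions: [2, 3, 11, 13].
Sparsity = 4.

4


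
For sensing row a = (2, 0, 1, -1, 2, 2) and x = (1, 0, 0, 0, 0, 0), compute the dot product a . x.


Non-zero terms: ['2*1']
Products: [2]
y = sum = 2.

2


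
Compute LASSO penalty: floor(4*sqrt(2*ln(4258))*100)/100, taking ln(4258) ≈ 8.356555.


ln(4258) ≈ 8.356555.
2*ln(n) ≈ 16.71311.
sqrt(2*ln(n)) ≈ sqrt(16.71311) ≈ 4.088167.
lambda ≈ 4*4.088167 = 16.352668.
floor(lambda*100)/100 = 16.35.

16.35


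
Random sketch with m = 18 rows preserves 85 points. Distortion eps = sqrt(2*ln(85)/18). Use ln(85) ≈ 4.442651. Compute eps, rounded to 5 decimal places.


ln(85) ≈ 4.442651.
2*ln(N)/m ≈ 2*4.442651/18 ≈ 0.49362789.
eps = sqrt(0.49362789) ≈ 0.7025866 ≈ 0.70259.

0.70259


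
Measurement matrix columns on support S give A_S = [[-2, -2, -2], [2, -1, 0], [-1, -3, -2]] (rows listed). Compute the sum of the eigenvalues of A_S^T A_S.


Sum of eigenvalues of A_S^T A_S = trace(A_S^T A_S) = sum of squared column norms of A_S.
A_S^T A_S diagonal: [9, 14, 8].
trace = 9 + 14 + 8 = 31.

31


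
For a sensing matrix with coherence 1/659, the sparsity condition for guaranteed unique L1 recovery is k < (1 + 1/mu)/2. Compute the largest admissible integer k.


1/mu = 659.
1 + 1/mu = 660.
(1 + 1/mu)/2 = 330 is an integer and the inequality is strict, so k_max = 330 - 1 = 329.

329


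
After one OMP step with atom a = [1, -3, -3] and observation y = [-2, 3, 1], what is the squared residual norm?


a^T a = 19.
a^T y = -14.
coeff = -14/19 = -14/19.
||r||^2 = 70/19.

70/19


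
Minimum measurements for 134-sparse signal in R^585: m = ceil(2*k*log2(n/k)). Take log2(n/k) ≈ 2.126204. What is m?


log2(n/k) = log2(585/134) ≈ 2.126204.
2*k*log2(n/k) ≈ 2*134*2.126204 = 569.822672.
m = ceil(569.822672) = 570.

570


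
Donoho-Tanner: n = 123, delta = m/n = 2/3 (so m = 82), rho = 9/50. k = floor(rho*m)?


m = 2/3*123 = 82.
rho = 9/50.
rho*m = 9/50*82 = 14.76.
k = floor(14.76) = 14.

14


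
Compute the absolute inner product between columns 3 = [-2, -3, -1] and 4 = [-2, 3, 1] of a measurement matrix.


Inner product: -2*-2 + -3*3 + -1*1
Products: [4, -9, -1]
Sum = -6.
|dot| = 6.

6


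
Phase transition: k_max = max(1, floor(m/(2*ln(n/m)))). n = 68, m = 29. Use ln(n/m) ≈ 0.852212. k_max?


n/m = 68/29.
ln(n/m) ≈ 0.852212.
2*ln(n/m) ≈ 1.704424.
m/(2*ln(n/m)) ≈ 29/1.704424 ≈ 17.0145.
floor = 17.
k_max = max(1, 17) = 17.

17


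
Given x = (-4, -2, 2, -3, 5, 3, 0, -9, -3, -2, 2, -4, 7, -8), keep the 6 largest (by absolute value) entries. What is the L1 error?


Sorted |x_i| descending: [9, 8, 7, 5, 4, 4, 3, 3, 3, 2, 2, 2, 2, 0]
Keep top 6: [9, 8, 7, 5, 4, 4]
Tail entries: [3, 3, 3, 2, 2, 2, 2, 0]
L1 error = sum of tail = 17.

17


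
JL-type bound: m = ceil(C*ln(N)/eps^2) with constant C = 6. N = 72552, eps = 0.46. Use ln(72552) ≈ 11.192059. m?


ln(72552) ≈ 11.192059.
eps^2 = 0.46^2 = 0.2116.
C*ln(N)/eps^2 ≈ 6*11.192059/0.2116 ≈ 317.3552.
m = ceil(317.3552) = 318.

318


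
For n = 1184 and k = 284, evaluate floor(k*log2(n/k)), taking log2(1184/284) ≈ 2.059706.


log2(n/k) = log2(1184/284) ≈ 2.059706.
k*log2(n/k) ≈ 284*2.059706 = 584.956504.
floor(584.956504) = 584.

584


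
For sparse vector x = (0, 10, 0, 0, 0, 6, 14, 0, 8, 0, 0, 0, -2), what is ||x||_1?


Non-zero entries: [(1, 10), (5, 6), (6, 14), (8, 8), (12, -2)]
Absolute values: [10, 6, 14, 8, 2]
||x||_1 = sum = 40.

40


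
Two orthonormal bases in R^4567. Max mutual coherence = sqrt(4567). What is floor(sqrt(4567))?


67^2 = 4489 <= 4567 < 4624 = 68^2, so 67 <= sqrt(4567) < 68.
floor(sqrt(4567)) = 67.

67


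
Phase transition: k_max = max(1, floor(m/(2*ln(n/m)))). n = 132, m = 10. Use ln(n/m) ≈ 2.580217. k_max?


n/m = 132/10 = 66/5.
ln(n/m) ≈ 2.580217.
2*ln(n/m) ≈ 5.160434.
m/(2*ln(n/m)) ≈ 10/5.160434 ≈ 1.9378.
floor = 1.
k_max = max(1, 1) = 1.

1


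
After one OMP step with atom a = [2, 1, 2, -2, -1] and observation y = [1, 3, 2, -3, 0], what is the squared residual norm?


a^T a = 14.
a^T y = 15.
coeff = 15/14 = 15/14.
||r||^2 = 97/14.

97/14


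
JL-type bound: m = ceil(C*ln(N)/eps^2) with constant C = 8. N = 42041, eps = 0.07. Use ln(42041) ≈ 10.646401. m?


ln(42041) ≈ 10.646401.
eps^2 = 0.07^2 = 0.0049.
C*ln(N)/eps^2 ≈ 8*10.646401/0.0049 ≈ 17381.8792.
m = ceil(17381.8792) = 17382.

17382


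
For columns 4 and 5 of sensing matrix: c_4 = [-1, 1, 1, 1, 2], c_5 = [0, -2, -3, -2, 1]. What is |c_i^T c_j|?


Inner product: -1*0 + 1*-2 + 1*-3 + 1*-2 + 2*1
Products: [0, -2, -3, -2, 2]
Sum = -5.
|dot| = 5.

5


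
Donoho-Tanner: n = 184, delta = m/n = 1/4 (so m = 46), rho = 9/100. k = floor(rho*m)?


m = 1/4*184 = 46.
rho = 9/100.
rho*m = 9/100*46 = 4.14.
k = floor(4.14) = 4.

4


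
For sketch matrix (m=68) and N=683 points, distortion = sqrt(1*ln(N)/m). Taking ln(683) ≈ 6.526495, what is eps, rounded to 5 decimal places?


ln(683) ≈ 6.526495.
1*ln(N)/m ≈ 1*6.526495/68 ≈ 0.09597787.
eps = sqrt(0.09597787) ≈ 0.309803 ≈ 0.30980.

0.30980


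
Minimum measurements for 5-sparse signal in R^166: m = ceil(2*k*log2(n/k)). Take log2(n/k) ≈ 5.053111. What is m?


log2(n/k) = log2(166/5) ≈ 5.053111.
2*k*log2(n/k) ≈ 2*5*5.053111 = 50.53111.
m = ceil(50.53111) = 51.

51


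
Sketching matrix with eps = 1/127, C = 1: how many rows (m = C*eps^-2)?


1/eps = 127.
(1/eps)^2 = 16129.
m = 1*16129 = 16129.

16129


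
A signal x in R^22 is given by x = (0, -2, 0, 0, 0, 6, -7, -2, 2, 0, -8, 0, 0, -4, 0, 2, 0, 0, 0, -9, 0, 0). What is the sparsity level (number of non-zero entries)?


Non-zero positions: [1, 5, 6, 7, 8, 10, 13, 15, 19].
Sparsity = 9.

9


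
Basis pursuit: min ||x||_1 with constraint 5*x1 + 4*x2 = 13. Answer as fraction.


Axis intercepts:
  x1 = 13/5, x2 = 0: L1 = 13/5
  x1 = 0, x2 = 13/4: L1 = 13/4
x* = (13/5, 0)
||x*||_1 = 13/5.

13/5


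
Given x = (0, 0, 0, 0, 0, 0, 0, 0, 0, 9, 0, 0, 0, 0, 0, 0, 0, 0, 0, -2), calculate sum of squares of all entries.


Non-zero entries: [(9, 9), (19, -2)]
Squares: [81, 4]
||x||_2^2 = sum = 85.

85


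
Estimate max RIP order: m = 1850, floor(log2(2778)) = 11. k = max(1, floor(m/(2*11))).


floor(log2(2778)) = 11.
2*11 = 22.
m/(2*floor(log2(n))) = 1850/22 ≈ 84.0909.
floor = 84.
k = max(1, 84) = 84.

84


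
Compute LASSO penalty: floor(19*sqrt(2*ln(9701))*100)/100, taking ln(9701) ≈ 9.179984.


ln(9701) ≈ 9.179984.
2*ln(n) ≈ 18.359968.
sqrt(2*ln(n)) ≈ sqrt(18.359968) ≈ 4.284853.
lambda ≈ 19*4.284853 = 81.412207.
floor(lambda*100)/100 = 81.41.

81.41


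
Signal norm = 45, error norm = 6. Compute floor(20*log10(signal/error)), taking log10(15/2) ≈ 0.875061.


||x||/||e|| = 45/6 = 15/2.
log10(15/2) ≈ 0.875061.
20*log10(||x||/||e||) ≈ 20*0.875061 = 17.50122.
floor(17.50122) = 17.

17


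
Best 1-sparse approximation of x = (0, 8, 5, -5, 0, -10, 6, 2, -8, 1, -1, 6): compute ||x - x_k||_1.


Sorted |x_i| descending: [10, 8, 8, 6, 6, 5, 5, 2, 1, 1, 0, 0]
Keep top 1: [10]
Tail entries: [8, 8, 6, 6, 5, 5, 2, 1, 1, 0, 0]
L1 error = sum of tail = 42.

42


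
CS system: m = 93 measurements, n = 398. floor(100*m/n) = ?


100*m/n = 100*93/398 ≈ 23.3668.
floor = 23.

23


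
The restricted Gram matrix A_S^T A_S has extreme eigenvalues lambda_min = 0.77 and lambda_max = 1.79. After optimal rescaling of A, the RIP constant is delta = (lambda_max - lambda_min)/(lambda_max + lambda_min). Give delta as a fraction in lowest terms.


lambda_max - lambda_min = 1.79 - 0.77 = 1.02.
lambda_max + lambda_min = 1.79 + 0.77 = 2.56.
delta = 1.02/2.56 = 102/256 = 51/128.

51/128


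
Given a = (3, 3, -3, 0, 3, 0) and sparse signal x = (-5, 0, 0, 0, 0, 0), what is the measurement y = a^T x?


Non-zero terms: ['3*-5']
Products: [-15]
y = sum = -15.

-15


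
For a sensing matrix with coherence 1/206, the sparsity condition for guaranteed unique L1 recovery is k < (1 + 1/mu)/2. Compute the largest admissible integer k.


1/mu = 206.
1 + 1/mu = 207.
(1 + 1/mu)/2 = 103.5 is not an integer, so k_max = floor(103.5) = 103.

103


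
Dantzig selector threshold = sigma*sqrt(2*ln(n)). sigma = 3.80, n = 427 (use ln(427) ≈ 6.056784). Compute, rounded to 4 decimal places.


ln(427) ≈ 6.056784.
2*ln(n) ≈ 12.113568.
sqrt(2*ln(n)) ≈ sqrt(12.113568) ≈ 3.480455.
threshold ≈ 3.80*3.480455 = 13.225729 ≈ 13.2257.

13.2257


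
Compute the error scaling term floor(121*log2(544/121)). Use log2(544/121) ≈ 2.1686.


log2(n/k) = log2(544/121) ≈ 2.1686.
k*log2(n/k) ≈ 121*2.1686 = 262.4006.
floor(262.4006) = 262.

262


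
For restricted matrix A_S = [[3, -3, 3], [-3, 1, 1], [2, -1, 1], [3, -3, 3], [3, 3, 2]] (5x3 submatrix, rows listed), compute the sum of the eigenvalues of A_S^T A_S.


Sum of eigenvalues of A_S^T A_S = trace(A_S^T A_S) = sum of squared column norms of A_S.
A_S^T A_S diagonal: [40, 29, 24].
trace = 40 + 29 + 24 = 93.

93


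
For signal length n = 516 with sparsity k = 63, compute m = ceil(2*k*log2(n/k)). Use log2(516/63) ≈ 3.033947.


log2(n/k) = log2(516/63) ≈ 3.033947.
2*k*log2(n/k) ≈ 2*63*3.033947 = 382.277322.
m = ceil(382.277322) = 383.

383


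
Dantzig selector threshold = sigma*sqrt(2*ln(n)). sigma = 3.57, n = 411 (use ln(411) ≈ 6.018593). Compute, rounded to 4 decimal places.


ln(411) ≈ 6.018593.
2*ln(n) ≈ 12.037186.
sqrt(2*ln(n)) ≈ sqrt(12.037186) ≈ 3.469465.
threshold ≈ 3.57*3.469465 = 12.38599005 ≈ 12.3860.

12.3860


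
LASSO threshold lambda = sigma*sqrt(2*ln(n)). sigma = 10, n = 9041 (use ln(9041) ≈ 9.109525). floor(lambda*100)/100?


ln(9041) ≈ 9.109525.
2*ln(n) ≈ 18.21905.
sqrt(2*ln(n)) ≈ sqrt(18.21905) ≈ 4.268378.
lambda ≈ 10*4.268378 = 42.68378.
floor(lambda*100)/100 = 42.68.

42.68


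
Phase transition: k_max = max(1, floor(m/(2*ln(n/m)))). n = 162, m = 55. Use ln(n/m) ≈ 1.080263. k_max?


n/m = 162/55.
ln(n/m) ≈ 1.080263.
2*ln(n/m) ≈ 2.160526.
m/(2*ln(n/m)) ≈ 55/2.160526 ≈ 25.4568.
floor = 25.
k_max = max(1, 25) = 25.

25


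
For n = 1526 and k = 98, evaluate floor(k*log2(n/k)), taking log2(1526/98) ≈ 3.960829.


log2(n/k) = log2(1526/98) ≈ 3.960829.
k*log2(n/k) ≈ 98*3.960829 = 388.161242.
floor(388.161242) = 388.

388


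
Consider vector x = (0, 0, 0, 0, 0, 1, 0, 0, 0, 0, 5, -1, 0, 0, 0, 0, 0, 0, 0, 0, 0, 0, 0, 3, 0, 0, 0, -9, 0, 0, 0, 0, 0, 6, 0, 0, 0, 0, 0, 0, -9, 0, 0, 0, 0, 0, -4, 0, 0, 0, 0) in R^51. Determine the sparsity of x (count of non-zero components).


Non-zero positions: [5, 10, 11, 23, 27, 33, 40, 46].
Sparsity = 8.

8


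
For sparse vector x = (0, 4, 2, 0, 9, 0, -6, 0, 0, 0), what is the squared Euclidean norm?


Non-zero entries: [(1, 4), (2, 2), (4, 9), (6, -6)]
Squares: [16, 4, 81, 36]
||x||_2^2 = sum = 137.

137


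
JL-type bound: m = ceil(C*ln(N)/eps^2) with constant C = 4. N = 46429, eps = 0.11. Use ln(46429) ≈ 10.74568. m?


ln(46429) ≈ 10.74568.
eps^2 = 0.11^2 = 0.0121.
C*ln(N)/eps^2 ≈ 4*10.74568/0.0121 ≈ 3552.2909.
m = ceil(3552.2909) = 3553.

3553


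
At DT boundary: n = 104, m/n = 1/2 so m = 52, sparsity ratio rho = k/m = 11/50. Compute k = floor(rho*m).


m = 1/2*104 = 52.
rho = 11/50.
rho*m = 11/50*52 = 11.44.
k = floor(11.44) = 11.

11


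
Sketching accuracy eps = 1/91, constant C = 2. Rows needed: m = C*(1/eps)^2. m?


1/eps = 91.
(1/eps)^2 = 8281.
m = 2*8281 = 16562.

16562


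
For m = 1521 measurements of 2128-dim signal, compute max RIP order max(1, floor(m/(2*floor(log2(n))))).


floor(log2(2128)) = 11.
2*11 = 22.
m/(2*floor(log2(n))) = 1521/22 ≈ 69.1364.
floor = 69.
k = max(1, 69) = 69.

69


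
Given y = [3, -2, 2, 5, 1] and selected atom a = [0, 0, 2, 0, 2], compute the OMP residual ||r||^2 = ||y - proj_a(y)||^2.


a^T a = 8.
a^T y = 6.
coeff = 6/8 = 3/4.
||r||^2 = 77/2.

77/2


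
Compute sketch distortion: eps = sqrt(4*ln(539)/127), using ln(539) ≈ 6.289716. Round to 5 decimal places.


ln(539) ≈ 6.289716.
4*ln(N)/m ≈ 4*6.289716/127 ≈ 0.19810129.
eps = sqrt(0.19810129) ≈ 0.4450857 ≈ 0.44509.

0.44509


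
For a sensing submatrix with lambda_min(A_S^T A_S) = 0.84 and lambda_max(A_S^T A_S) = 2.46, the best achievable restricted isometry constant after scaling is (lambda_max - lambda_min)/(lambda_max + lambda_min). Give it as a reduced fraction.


lambda_max - lambda_min = 2.46 - 0.84 = 1.62.
lambda_max + lambda_min = 2.46 + 0.84 = 3.30.
delta = 1.62/3.30 = 162/330 = 27/55.

27/55


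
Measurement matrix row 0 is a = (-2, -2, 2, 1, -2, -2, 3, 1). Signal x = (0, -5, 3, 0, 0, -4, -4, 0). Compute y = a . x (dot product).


Non-zero terms: ['-2*-5', '2*3', '-2*-4', '3*-4']
Products: [10, 6, 8, -12]
y = sum = 12.

12


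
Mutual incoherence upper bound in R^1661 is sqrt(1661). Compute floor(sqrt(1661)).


40^2 = 1600 <= 1661 < 1681 = 41^2, so 40 <= sqrt(1661) < 41.
floor(sqrt(1661)) = 40.

40


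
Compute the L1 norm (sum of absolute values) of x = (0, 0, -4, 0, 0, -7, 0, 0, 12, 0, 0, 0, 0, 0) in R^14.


Non-zero entries: [(2, -4), (5, -7), (8, 12)]
Absolute values: [4, 7, 12]
||x||_1 = sum = 23.

23


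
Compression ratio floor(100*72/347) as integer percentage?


100*m/n = 100*72/347 ≈ 20.7493.
floor = 20.

20


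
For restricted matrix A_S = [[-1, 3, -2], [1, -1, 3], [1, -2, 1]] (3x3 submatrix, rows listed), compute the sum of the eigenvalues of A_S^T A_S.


Sum of eigenvalues of A_S^T A_S = trace(A_S^T A_S) = sum of squared column norms of A_S.
A_S^T A_S diagonal: [3, 14, 14].
trace = 3 + 14 + 14 = 31.

31


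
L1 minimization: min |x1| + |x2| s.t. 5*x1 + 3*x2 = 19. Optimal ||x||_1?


Axis intercepts:
  x1 = 19/5, x2 = 0: L1 = 19/5
  x1 = 0, x2 = 19/3: L1 = 19/3
x* = (19/5, 0)
||x*||_1 = 19/5.

19/5


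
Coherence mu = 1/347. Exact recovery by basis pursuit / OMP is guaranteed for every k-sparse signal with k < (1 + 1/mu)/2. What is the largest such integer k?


1/mu = 347.
1 + 1/mu = 348.
(1 + 1/mu)/2 = 174 is an integer and the inequality is strict, so k_max = 174 - 1 = 173.

173


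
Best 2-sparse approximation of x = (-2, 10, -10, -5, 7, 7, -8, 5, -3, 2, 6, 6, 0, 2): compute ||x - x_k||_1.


Sorted |x_i| descending: [10, 10, 8, 7, 7, 6, 6, 5, 5, 3, 2, 2, 2, 0]
Keep top 2: [10, 10]
Tail entries: [8, 7, 7, 6, 6, 5, 5, 3, 2, 2, 2, 0]
L1 error = sum of tail = 53.

53


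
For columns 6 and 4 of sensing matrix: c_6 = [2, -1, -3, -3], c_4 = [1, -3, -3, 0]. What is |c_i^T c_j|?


Inner product: 2*1 + -1*-3 + -3*-3 + -3*0
Products: [2, 3, 9, 0]
Sum = 14.
|dot| = 14.

14


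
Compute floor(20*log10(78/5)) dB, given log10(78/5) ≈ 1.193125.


||x||/||e|| = 78/5.
log10(78/5) ≈ 1.193125.
20*log10(||x||/||e||) ≈ 20*1.193125 = 23.8625.
floor(23.8625) = 23.

23


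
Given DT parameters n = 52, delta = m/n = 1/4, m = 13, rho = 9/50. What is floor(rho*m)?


m = 1/4*52 = 13.
rho = 9/50.
rho*m = 9/50*13 = 2.34.
k = floor(2.34) = 2.

2


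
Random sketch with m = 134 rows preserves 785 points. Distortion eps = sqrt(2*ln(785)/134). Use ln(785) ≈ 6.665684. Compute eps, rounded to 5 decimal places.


ln(785) ≈ 6.665684.
2*ln(N)/m ≈ 2*6.665684/134 ≈ 0.09948782.
eps = sqrt(0.09948782) ≈ 0.3154169 ≈ 0.31542.

0.31542


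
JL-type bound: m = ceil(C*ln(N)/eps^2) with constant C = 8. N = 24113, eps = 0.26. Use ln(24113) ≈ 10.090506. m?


ln(24113) ≈ 10.090506.
eps^2 = 0.26^2 = 0.0676.
C*ln(N)/eps^2 ≈ 8*10.090506/0.0676 ≈ 1194.1427.
m = ceil(1194.1427) = 1195.

1195


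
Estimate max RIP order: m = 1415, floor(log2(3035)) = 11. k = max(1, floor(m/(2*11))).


floor(log2(3035)) = 11.
2*11 = 22.
m/(2*floor(log2(n))) = 1415/22 ≈ 64.3182.
floor = 64.
k = max(1, 64) = 64.

64


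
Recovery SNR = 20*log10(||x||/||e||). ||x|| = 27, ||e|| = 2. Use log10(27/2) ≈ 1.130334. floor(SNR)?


||x||/||e|| = 27/2.
log10(27/2) ≈ 1.130334.
20*log10(||x||/||e||) ≈ 20*1.130334 = 22.60668.
floor(22.60668) = 22.

22


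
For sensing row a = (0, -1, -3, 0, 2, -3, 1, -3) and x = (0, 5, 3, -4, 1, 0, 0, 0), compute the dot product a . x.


Non-zero terms: ['-1*5', '-3*3', '0*-4', '2*1']
Products: [-5, -9, 0, 2]
y = sum = -12.

-12


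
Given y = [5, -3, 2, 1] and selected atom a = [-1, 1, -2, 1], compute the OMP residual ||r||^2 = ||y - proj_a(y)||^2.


a^T a = 7.
a^T y = -11.
coeff = -11/7 = -11/7.
||r||^2 = 152/7.

152/7


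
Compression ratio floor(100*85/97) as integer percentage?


100*m/n = 100*85/97 ≈ 87.6289.
floor = 87.

87


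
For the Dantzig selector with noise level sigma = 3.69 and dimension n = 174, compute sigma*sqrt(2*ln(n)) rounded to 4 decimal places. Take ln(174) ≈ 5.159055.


ln(174) ≈ 5.159055.
2*ln(n) ≈ 10.31811.
sqrt(2*ln(n)) ≈ sqrt(10.31811) ≈ 3.212182.
threshold ≈ 3.69*3.212182 = 11.85295158 ≈ 11.8530.

11.8530


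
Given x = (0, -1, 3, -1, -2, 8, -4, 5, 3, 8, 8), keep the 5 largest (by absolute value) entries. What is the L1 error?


Sorted |x_i| descending: [8, 8, 8, 5, 4, 3, 3, 2, 1, 1, 0]
Keep top 5: [8, 8, 8, 5, 4]
Tail entries: [3, 3, 2, 1, 1, 0]
L1 error = sum of tail = 10.

10


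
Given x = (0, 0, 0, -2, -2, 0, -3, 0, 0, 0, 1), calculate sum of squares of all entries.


Non-zero entries: [(3, -2), (4, -2), (6, -3), (10, 1)]
Squares: [4, 4, 9, 1]
||x||_2^2 = sum = 18.

18


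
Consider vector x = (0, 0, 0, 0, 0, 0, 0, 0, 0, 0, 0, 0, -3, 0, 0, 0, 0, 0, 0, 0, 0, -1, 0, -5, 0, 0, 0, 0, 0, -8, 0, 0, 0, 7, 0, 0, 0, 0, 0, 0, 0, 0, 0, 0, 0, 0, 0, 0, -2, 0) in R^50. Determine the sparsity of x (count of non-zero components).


Non-zero positions: [12, 21, 23, 29, 33, 48].
Sparsity = 6.

6


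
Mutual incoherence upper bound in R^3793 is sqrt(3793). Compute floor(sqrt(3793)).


61^2 = 3721 <= 3793 < 3844 = 62^2, so 61 <= sqrt(3793) < 62.
floor(sqrt(3793)) = 61.

61


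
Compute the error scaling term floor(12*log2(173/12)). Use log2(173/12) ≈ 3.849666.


log2(n/k) = log2(173/12) ≈ 3.849666.
k*log2(n/k) ≈ 12*3.849666 = 46.195992.
floor(46.195992) = 46.

46


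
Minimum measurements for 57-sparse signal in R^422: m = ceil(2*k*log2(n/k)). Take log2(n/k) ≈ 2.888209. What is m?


log2(n/k) = log2(422/57) ≈ 2.888209.
2*k*log2(n/k) ≈ 2*57*2.888209 = 329.255826.
m = ceil(329.255826) = 330.

330


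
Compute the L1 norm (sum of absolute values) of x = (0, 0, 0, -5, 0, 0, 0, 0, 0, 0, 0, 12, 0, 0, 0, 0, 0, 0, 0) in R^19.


Non-zero entries: [(3, -5), (11, 12)]
Absolute values: [5, 12]
||x||_1 = sum = 17.

17


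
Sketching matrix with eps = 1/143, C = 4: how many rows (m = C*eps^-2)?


1/eps = 143.
(1/eps)^2 = 20449.
m = 4*20449 = 81796.

81796


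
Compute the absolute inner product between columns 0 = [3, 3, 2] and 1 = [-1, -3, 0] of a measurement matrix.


Inner product: 3*-1 + 3*-3 + 2*0
Products: [-3, -9, 0]
Sum = -12.
|dot| = 12.

12


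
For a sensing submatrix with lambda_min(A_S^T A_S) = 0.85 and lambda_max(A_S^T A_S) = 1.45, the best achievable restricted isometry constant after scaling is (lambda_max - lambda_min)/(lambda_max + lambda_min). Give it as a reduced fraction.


lambda_max - lambda_min = 1.45 - 0.85 = 0.60.
lambda_max + lambda_min = 1.45 + 0.85 = 2.30.
delta = 0.60/2.30 = 60/230 = 6/23.

6/23


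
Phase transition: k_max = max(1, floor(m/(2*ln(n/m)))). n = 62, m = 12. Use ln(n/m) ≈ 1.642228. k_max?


n/m = 62/12 = 31/6.
ln(n/m) ≈ 1.642228.
2*ln(n/m) ≈ 3.284456.
m/(2*ln(n/m)) ≈ 12/3.284456 ≈ 3.6536.
floor = 3.
k_max = max(1, 3) = 3.

3


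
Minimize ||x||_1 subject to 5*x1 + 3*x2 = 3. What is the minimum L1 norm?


Axis intercepts:
  x1 = 3/5, x2 = 0: L1 = 3/5
  x1 = 0, x2 = 1: L1 = 1
x* = (3/5, 0)
||x*||_1 = 3/5.

3/5


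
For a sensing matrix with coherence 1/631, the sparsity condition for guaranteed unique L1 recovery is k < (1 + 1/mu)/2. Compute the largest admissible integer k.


1/mu = 631.
1 + 1/mu = 632.
(1 + 1/mu)/2 = 316 is an integer and the inequality is strict, so k_max = 316 - 1 = 315.

315


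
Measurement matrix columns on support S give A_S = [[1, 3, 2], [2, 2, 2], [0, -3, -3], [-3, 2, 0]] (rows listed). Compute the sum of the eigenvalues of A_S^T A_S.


Sum of eigenvalues of A_S^T A_S = trace(A_S^T A_S) = sum of squared column norms of A_S.
A_S^T A_S diagonal: [14, 26, 17].
trace = 14 + 26 + 17 = 57.

57


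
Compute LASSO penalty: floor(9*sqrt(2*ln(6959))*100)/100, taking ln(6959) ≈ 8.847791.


ln(6959) ≈ 8.847791.
2*ln(n) ≈ 17.695582.
sqrt(2*ln(n)) ≈ sqrt(17.695582) ≈ 4.206612.
lambda ≈ 9*4.206612 = 37.859508.
floor(lambda*100)/100 = 37.85.

37.85


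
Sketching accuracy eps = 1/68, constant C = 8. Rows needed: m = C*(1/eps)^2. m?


1/eps = 68.
(1/eps)^2 = 4624.
m = 8*4624 = 36992.

36992


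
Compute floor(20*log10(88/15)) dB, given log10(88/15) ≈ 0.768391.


||x||/||e|| = 88/15.
log10(88/15) ≈ 0.768391.
20*log10(||x||/||e||) ≈ 20*0.768391 = 15.36782.
floor(15.36782) = 15.

15


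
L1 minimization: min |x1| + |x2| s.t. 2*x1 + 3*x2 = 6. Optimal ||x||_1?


Axis intercepts:
  x1 = 3, x2 = 0: L1 = 3
  x1 = 0, x2 = 2: L1 = 2
x* = (0, 2)
||x*||_1 = 2.

2


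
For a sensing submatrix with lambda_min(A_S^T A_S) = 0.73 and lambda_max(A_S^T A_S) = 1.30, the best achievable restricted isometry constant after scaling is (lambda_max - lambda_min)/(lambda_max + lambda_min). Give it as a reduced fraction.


lambda_max - lambda_min = 1.30 - 0.73 = 0.57.
lambda_max + lambda_min = 1.30 + 0.73 = 2.03.
delta = 0.57/2.03 = 57/203.

57/203


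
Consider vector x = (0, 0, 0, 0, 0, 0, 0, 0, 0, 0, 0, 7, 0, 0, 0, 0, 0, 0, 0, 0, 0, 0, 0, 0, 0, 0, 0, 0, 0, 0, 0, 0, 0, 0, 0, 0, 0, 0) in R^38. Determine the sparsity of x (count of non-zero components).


Non-zero positions: [11].
Sparsity = 1.

1


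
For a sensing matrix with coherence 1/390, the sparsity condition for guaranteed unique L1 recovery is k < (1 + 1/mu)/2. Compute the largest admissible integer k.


1/mu = 390.
1 + 1/mu = 391.
(1 + 1/mu)/2 = 195.5 is not an integer, so k_max = floor(195.5) = 195.

195


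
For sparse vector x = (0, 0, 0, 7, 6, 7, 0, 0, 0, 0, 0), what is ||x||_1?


Non-zero entries: [(3, 7), (4, 6), (5, 7)]
Absolute values: [7, 6, 7]
||x||_1 = sum = 20.

20


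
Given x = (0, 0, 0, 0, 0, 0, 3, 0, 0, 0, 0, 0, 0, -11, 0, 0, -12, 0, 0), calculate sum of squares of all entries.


Non-zero entries: [(6, 3), (13, -11), (16, -12)]
Squares: [9, 121, 144]
||x||_2^2 = sum = 274.

274


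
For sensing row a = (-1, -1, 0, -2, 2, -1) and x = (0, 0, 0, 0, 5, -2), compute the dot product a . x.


Non-zero terms: ['2*5', '-1*-2']
Products: [10, 2]
y = sum = 12.

12


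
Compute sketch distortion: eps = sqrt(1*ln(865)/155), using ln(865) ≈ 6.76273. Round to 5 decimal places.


ln(865) ≈ 6.76273.
1*ln(N)/m ≈ 1*6.76273/155 ≈ 0.04363052.
eps = sqrt(0.04363052) ≈ 0.2088792 ≈ 0.20888.

0.20888


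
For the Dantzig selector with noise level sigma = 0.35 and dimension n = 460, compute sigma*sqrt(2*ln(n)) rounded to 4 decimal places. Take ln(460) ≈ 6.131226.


ln(460) ≈ 6.131226.
2*ln(n) ≈ 12.262452.
sqrt(2*ln(n)) ≈ sqrt(12.262452) ≈ 3.501778.
threshold ≈ 0.35*3.501778 = 1.2256223 ≈ 1.2256.

1.2256


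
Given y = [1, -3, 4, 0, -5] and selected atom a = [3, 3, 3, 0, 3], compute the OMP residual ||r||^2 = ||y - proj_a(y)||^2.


a^T a = 36.
a^T y = -9.
coeff = -9/36 = -1/4.
||r||^2 = 195/4.

195/4


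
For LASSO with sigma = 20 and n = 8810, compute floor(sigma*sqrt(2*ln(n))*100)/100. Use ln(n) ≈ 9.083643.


ln(8810) ≈ 9.083643.
2*ln(n) ≈ 18.167286.
sqrt(2*ln(n)) ≈ sqrt(18.167286) ≈ 4.26231.
lambda ≈ 20*4.26231 = 85.2462.
floor(lambda*100)/100 = 85.24.

85.24


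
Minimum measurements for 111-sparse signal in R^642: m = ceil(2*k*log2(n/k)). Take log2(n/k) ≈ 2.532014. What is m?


log2(n/k) = log2(642/111) ≈ 2.532014.
2*k*log2(n/k) ≈ 2*111*2.532014 = 562.107108.
m = ceil(562.107108) = 563.

563


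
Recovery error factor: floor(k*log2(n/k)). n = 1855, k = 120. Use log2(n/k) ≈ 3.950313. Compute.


log2(n/k) = log2(1855/120) ≈ 3.950313.
k*log2(n/k) ≈ 120*3.950313 = 474.03756.
floor(474.03756) = 474.

474


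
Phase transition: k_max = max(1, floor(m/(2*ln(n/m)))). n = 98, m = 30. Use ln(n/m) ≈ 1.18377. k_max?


n/m = 98/30 = 49/15.
ln(n/m) ≈ 1.18377.
2*ln(n/m) ≈ 2.36754.
m/(2*ln(n/m)) ≈ 30/2.36754 ≈ 12.6714.
floor = 12.
k_max = max(1, 12) = 12.

12


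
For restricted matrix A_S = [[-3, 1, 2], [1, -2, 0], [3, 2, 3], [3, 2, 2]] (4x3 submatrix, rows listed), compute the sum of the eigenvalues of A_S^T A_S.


Sum of eigenvalues of A_S^T A_S = trace(A_S^T A_S) = sum of squared column norms of A_S.
A_S^T A_S diagonal: [28, 13, 17].
trace = 28 + 13 + 17 = 58.

58


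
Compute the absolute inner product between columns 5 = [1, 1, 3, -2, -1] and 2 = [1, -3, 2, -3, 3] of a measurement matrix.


Inner product: 1*1 + 1*-3 + 3*2 + -2*-3 + -1*3
Products: [1, -3, 6, 6, -3]
Sum = 7.
|dot| = 7.

7


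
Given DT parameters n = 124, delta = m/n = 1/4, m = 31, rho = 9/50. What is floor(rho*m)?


m = 1/4*124 = 31.
rho = 9/50.
rho*m = 9/50*31 = 5.58.
k = floor(5.58) = 5.

5


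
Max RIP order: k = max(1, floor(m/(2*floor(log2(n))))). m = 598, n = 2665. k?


floor(log2(2665)) = 11.
2*11 = 22.
m/(2*floor(log2(n))) = 598/22 ≈ 27.1818.
floor = 27.
k = max(1, 27) = 27.

27


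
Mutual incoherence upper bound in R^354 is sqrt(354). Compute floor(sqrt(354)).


18^2 = 324 <= 354 < 361 = 19^2, so 18 <= sqrt(354) < 19.
floor(sqrt(354)) = 18.

18


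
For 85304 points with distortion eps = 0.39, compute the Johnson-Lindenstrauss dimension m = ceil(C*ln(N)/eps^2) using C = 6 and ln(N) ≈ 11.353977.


ln(85304) ≈ 11.353977.
eps^2 = 0.39^2 = 0.1521.
C*ln(N)/eps^2 ≈ 6*11.353977/0.1521 ≈ 447.8886.
m = ceil(447.8886) = 448.

448


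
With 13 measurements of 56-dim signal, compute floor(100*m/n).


100*m/n = 100*13/56 ≈ 23.2143.
floor = 23.

23


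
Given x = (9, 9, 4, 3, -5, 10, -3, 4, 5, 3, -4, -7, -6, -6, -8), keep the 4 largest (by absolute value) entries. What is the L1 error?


Sorted |x_i| descending: [10, 9, 9, 8, 7, 6, 6, 5, 5, 4, 4, 4, 3, 3, 3]
Keep top 4: [10, 9, 9, 8]
Tail entries: [7, 6, 6, 5, 5, 4, 4, 4, 3, 3, 3]
L1 error = sum of tail = 50.

50


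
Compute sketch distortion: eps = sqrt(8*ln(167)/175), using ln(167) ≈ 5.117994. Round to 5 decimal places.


ln(167) ≈ 5.117994.
8*ln(N)/m ≈ 8*5.117994/175 ≈ 0.23396544.
eps = sqrt(0.23396544) ≈ 0.4836997 ≈ 0.48370.

0.48370


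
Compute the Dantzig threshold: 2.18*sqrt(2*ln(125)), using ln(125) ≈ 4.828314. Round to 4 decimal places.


ln(125) ≈ 4.828314.
2*ln(n) ≈ 9.656628.
sqrt(2*ln(n)) ≈ sqrt(9.656628) ≈ 3.107512.
threshold ≈ 2.18*3.107512 = 6.77437616 ≈ 6.7744.

6.7744


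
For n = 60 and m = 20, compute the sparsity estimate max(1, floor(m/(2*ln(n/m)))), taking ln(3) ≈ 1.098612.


n/m = 60/20 = 3.
ln(n/m) ≈ 1.098612.
2*ln(n/m) ≈ 2.197224.
m/(2*ln(n/m)) ≈ 20/2.197224 ≈ 9.1024.
floor = 9.
k_max = max(1, 9) = 9.

9


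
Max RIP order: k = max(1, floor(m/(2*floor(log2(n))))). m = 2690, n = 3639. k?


floor(log2(3639)) = 11.
2*11 = 22.
m/(2*floor(log2(n))) = 2690/22 ≈ 122.2727.
floor = 122.
k = max(1, 122) = 122.

122


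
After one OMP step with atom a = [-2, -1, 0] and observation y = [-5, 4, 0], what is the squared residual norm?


a^T a = 5.
a^T y = 6.
coeff = 6/5 = 6/5.
||r||^2 = 169/5.

169/5


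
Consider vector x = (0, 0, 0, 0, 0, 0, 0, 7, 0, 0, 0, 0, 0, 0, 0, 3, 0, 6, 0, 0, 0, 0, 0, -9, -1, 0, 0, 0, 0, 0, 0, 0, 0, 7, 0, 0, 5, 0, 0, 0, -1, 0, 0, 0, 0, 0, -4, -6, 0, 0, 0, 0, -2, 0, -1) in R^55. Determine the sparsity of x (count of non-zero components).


Non-zero positions: [7, 15, 17, 23, 24, 33, 36, 40, 46, 47, 52, 54].
Sparsity = 12.

12


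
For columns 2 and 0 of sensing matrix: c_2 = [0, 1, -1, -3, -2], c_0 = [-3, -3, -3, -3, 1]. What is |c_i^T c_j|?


Inner product: 0*-3 + 1*-3 + -1*-3 + -3*-3 + -2*1
Products: [0, -3, 3, 9, -2]
Sum = 7.
|dot| = 7.

7


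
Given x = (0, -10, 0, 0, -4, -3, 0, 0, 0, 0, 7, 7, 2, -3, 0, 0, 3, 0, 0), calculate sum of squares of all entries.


Non-zero entries: [(1, -10), (4, -4), (5, -3), (10, 7), (11, 7), (12, 2), (13, -3), (16, 3)]
Squares: [100, 16, 9, 49, 49, 4, 9, 9]
||x||_2^2 = sum = 245.

245


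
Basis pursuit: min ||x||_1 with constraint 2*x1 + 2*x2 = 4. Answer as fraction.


Axis intercepts:
  x1 = 2, x2 = 0: L1 = 2
  x1 = 0, x2 = 2: L1 = 2
x* = (2, 0)
||x*||_1 = 2.

2


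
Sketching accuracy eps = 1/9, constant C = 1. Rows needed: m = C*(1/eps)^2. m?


1/eps = 9.
(1/eps)^2 = 81.
m = 1*81 = 81.

81


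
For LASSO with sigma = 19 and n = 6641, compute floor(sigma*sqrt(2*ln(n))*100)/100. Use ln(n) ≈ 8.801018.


ln(6641) ≈ 8.801018.
2*ln(n) ≈ 17.602036.
sqrt(2*ln(n)) ≈ sqrt(17.602036) ≈ 4.195478.
lambda ≈ 19*4.195478 = 79.714082.
floor(lambda*100)/100 = 79.71.

79.71


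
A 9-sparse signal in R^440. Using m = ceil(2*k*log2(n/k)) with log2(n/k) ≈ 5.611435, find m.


log2(n/k) = log2(440/9) ≈ 5.611435.
2*k*log2(n/k) ≈ 2*9*5.611435 = 101.00583.
m = ceil(101.00583) = 102.

102


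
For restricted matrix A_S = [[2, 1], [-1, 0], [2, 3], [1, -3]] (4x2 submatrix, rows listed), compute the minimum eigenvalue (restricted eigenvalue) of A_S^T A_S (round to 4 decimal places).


A_S^T A_S = [[10, 5], [5, 19]].
trace = 29.
det = 165.
disc = trace^2 - 4*det = 841 - 4*165 = 181.
sqrt(181) ≈ 13.453624.
lam_min = (29 - sqrt(181))/2 ≈ (29 - 13.453624)/2 = 7.773188 ≈ 7.7732.

7.7732


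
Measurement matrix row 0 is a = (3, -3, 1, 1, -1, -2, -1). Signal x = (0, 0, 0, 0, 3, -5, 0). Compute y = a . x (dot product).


Non-zero terms: ['-1*3', '-2*-5']
Products: [-3, 10]
y = sum = 7.

7


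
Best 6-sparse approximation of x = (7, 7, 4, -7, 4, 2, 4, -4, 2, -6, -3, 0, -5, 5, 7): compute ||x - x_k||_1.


Sorted |x_i| descending: [7, 7, 7, 7, 6, 5, 5, 4, 4, 4, 4, 3, 2, 2, 0]
Keep top 6: [7, 7, 7, 7, 6, 5]
Tail entries: [5, 4, 4, 4, 4, 3, 2, 2, 0]
L1 error = sum of tail = 28.

28


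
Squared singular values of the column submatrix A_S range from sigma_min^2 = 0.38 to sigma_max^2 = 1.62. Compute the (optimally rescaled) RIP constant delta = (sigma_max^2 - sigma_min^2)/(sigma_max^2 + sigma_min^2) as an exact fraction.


lambda_max - lambda_min = 1.62 - 0.38 = 1.24.
lambda_max + lambda_min = 1.62 + 0.38 = 2.00.
delta = 1.24/2.00 = 124/200 = 31/50.

31/50


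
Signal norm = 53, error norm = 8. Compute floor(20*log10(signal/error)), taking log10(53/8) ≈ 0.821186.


||x||/||e|| = 53/8.
log10(53/8) ≈ 0.821186.
20*log10(||x||/||e||) ≈ 20*0.821186 = 16.42372.
floor(16.42372) = 16.

16


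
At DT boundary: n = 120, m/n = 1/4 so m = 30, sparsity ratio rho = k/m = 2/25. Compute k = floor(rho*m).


m = 1/4*120 = 30.
rho = 2/25.
rho*m = 2/25*30 = 2.4.
k = floor(2.4) = 2.

2


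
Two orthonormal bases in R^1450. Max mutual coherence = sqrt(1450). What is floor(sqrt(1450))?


38^2 = 1444 <= 1450 < 1521 = 39^2, so 38 <= sqrt(1450) < 39.
floor(sqrt(1450)) = 38.

38


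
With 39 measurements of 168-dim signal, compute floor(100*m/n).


100*m/n = 100*39/168 ≈ 23.2143.
floor = 23.

23
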